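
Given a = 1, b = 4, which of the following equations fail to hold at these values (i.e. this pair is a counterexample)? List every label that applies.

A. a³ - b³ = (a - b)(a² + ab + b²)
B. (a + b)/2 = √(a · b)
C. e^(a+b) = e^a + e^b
B, C

Evaluating each claim at the given values:
A. LHS = -63, RHS = -63 → holds here (LHS = RHS)
B. LHS = 5/2, RHS = 2 → fails here (LHS ≠ RHS)
C. LHS = e^5 ≈ 148.4, RHS = e + e^4 ≈ 57.32 → fails here (LHS ≠ RHS)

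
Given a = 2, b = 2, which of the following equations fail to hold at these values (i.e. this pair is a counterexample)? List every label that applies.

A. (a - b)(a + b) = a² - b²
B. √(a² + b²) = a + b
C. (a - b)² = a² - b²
B

Evaluating each claim at the given values:
A. LHS = 0, RHS = 0 → holds here (LHS = RHS)
B. LHS = 2·√(2) ≈ 2.828, RHS = 4 → fails here (LHS ≠ RHS)
C. LHS = 0, RHS = 0 → holds here (LHS = RHS)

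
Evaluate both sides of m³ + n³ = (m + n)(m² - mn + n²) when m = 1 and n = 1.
LHS = 1³ + 1³ = 2
RHS = (1 + 1)(1² - 1·1 + 1²) = 2

LHS = RHS: the two sides agree.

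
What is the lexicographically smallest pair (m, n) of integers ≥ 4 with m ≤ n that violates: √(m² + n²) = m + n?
Substituting (4, 4) into the claim:
LHS = √(4² + 4²) = 4·√(2) ≈ 5.657
RHS = 4 + 4 = 8

Since LHS ≠ RHS, this pair disproves the claim, and no lexicographically smaller pair (m ≤ n, integers ≥ 4) does.

For instance (5, 6) is also a counterexample (LHS = √(61) ≈ 7.81, RHS = 11), but it's lexicographically larger.

Answer: (m, n) = (4, 4)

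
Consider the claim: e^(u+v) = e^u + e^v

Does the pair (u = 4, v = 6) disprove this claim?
Yes

Substituting u = 4, v = 6:
LHS = e^(4+6) = e^10 ≈ 22026.5
RHS = e^4 + e^6 ≈ 458

Since LHS ≠ RHS, this pair disproves the claim.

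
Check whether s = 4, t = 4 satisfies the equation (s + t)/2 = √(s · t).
Holds

Substituting s = 4, t = 4:

LHS = (4 + 4)/2 = 4
RHS = √(4 · 4) = 4

LHS = RHS, so the equation holds at this point.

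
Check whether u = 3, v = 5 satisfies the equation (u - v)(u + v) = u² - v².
Substituting u = 3, v = 5:

LHS = (3 - 5)(3 + 5) = -16
RHS = 3² - 5² = -16

LHS = RHS, so the equation holds at this point.

Answer: Holds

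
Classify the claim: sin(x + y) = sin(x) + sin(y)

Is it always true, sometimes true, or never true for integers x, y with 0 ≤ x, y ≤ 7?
It holds at (x, y) = (5, 0) (both sides equal sin(5) ≈ -0.9589), but fails at (x, y) = (5, 2) (LHS = sin(7) ≈ 0.657, RHS = sin(5) + sin(2) ≈ -0.04963).

Answer: Sometimes true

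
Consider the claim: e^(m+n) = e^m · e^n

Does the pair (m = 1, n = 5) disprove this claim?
Substituting m = 1, n = 5:
LHS = e^(1+5) = e^6 ≈ 403.4
RHS = e^1 · e^5 = e^6 ≈ 403.4

The sides agree, so this pair does not disprove the claim.

Answer: No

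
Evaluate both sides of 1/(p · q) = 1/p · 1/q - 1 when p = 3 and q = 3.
LHS = 1/(3 · 3) = 1/9
RHS = 1/3 · 1/3 - 1 = -8/9

LHS ≠ RHS, so the equation does not hold here.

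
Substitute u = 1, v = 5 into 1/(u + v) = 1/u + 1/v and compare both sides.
LHS = 1/(1 + 5) = 1/6
RHS = 1/1 + 1/5 = 6/5

LHS ≠ RHS, so the equation does not hold here.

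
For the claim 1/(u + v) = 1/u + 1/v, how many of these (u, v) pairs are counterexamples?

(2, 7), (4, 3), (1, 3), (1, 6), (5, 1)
5

Testing each pair:
(2, 7): LHS = 1/9, RHS = 9/14 → counterexample
(4, 3): LHS = 1/7, RHS = 7/12 → counterexample
(1, 3): LHS = 1/4, RHS = 4/3 → counterexample
(1, 6): LHS = 1/7, RHS = 7/6 → counterexample
(5, 1): LHS = 1/6, RHS = 6/5 → counterexample

That makes 5 counterexamples.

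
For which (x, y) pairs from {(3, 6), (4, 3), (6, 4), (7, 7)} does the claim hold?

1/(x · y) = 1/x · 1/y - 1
Testing each pair:
(3, 6): LHS = 1/18, RHS = -17/18 → fails
(4, 3): LHS = 1/12, RHS = -11/12 → fails
(6, 4): LHS = 1/24, RHS = -23/24 → fails
(7, 7): LHS = 1/49, RHS = -48/49 → fails

No pair satisfies the claim.

Answer: None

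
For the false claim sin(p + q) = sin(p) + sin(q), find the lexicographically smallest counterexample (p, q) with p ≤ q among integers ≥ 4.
Substituting (4, 4) into the claim:
LHS = sin(4 + 4) = sin(8) ≈ 0.9894
RHS = sin(4) + sin(4) = 2·sin(4) ≈ -1.514

Since LHS ≠ RHS, this pair disproves the claim, and no lexicographically smaller pair (p ≤ q, integers ≥ 4) does.

For instance (5, 6) is also a counterexample (LHS = sin(11) ≈ -1, RHS = sin(5) + sin(6) ≈ -1.238), but it's lexicographically larger.

Answer: (p, q) = (4, 4)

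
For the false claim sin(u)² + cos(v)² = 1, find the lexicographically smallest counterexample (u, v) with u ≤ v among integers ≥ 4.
(u, v) = (4, 5)

At (4, 4): both sides equal 1, so it holds there.

Substituting (4, 5) into the claim:
LHS = sin(4)² + cos(5)² ≈ 0.6532
RHS = 1

Since LHS ≠ RHS, this pair disproves the claim, and no lexicographically smaller pair (u ≤ v, integers ≥ 4) does.

For instance (4, 7) is also a counterexample (LHS = cos(7)² + sin(4)² ≈ 1.141, RHS = 1), but it's lexicographically larger.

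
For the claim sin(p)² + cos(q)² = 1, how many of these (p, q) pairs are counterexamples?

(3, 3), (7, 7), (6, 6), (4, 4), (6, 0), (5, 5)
Testing each pair:
(3, 3): LHS = sin(3)² + cos(3)² = 1, RHS = 1 → satisfies claim
(7, 7): LHS = sin(7)² + cos(7)² = 1, RHS = 1 → satisfies claim
(6, 6): LHS = sin(6)² + cos(6)² = 1, RHS = 1 → satisfies claim
(4, 4): LHS = cos(4)² + sin(4)² = 1, RHS = 1 → satisfies claim
(6, 0): LHS = sin(6)² + 1 ≈ 1.078, RHS = 1 → counterexample
(5, 5): LHS = cos(5)² + sin(5)² = 1, RHS = 1 → satisfies claim

That makes 1 counterexample.

Answer: 1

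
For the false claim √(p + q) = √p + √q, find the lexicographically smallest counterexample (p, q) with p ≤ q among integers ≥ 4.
Substituting (4, 4) into the claim:
LHS = √(4 + 4) = 2·√(2) ≈ 2.828
RHS = √4 + √4 = 4

Since LHS ≠ RHS, this pair disproves the claim, and no lexicographically smaller pair (p ≤ q, integers ≥ 4) does.

For instance (8, 8) is also a counterexample (LHS = 4, RHS = 4·√(2) ≈ 5.657), but it's lexicographically larger.

Answer: (p, q) = (4, 4)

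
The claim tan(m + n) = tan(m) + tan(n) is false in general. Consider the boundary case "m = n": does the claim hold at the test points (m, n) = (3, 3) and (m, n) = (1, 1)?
No, fails at both test points

At (3, 3): LHS = tan(6) ≈ -0.291 ≠ RHS = 2·tan(3) ≈ -0.2851
At (1, 1): LHS = tan(2) ≈ -2.185 ≠ RHS = 2·tan(1) ≈ 3.115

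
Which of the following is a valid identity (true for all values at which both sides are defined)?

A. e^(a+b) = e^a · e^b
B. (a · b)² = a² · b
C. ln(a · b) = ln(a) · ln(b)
A

A: holds — e.g. at (4, 4), both sides equal e^8 ≈ 2981.
B: fails at (2, 5) — LHS = 100, RHS = 20.
C: fails at (4, 5) — LHS = ln(20) ≈ 2.996, RHS = ln(4)·ln(5) ≈ 2.231.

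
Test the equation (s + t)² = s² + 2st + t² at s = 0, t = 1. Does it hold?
Holds

Substituting s = 0, t = 1:

LHS = (0 + 1)² = 1
RHS = 0² + 2·0·1 + 1² = 1

LHS = RHS, so the equation holds at this point.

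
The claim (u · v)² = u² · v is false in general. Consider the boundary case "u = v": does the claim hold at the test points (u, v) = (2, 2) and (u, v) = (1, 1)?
Only at (1, 1)

At (2, 2): LHS = 16 ≠ RHS = 8
At (1, 1): LHS = 1, RHS = 1 → equal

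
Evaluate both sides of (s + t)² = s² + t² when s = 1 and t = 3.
LHS = (1 + 3)² = 16
RHS = 1² + 3² = 10

LHS ≠ RHS, so the equation does not hold here.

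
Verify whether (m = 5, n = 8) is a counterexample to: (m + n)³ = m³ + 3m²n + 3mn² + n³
Substituting m = 5, n = 8:
LHS = (5 + 8)³ = 2197
RHS = 5³ + 3·5²·8 + 3·5·8² + 8³ = 2197

The sides agree, so this pair does not disprove the claim.

Answer: No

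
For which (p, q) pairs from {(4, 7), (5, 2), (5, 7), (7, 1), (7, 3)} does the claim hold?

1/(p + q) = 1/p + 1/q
Testing each pair:
(4, 7): LHS = 1/11, RHS = 11/28 → fails
(5, 2): LHS = 1/7, RHS = 7/10 → fails
(5, 7): LHS = 1/12, RHS = 12/35 → fails
(7, 1): LHS = 1/8, RHS = 8/7 → fails
(7, 3): LHS = 1/10, RHS = 10/21 → fails

No pair satisfies the claim.

Answer: None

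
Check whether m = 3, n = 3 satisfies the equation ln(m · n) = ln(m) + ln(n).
Holds

Substituting m = 3, n = 3:

LHS = ln(3 · 3) = ln(9) ≈ 2.197
RHS = ln(3) + ln(3) = 2·ln(3) ≈ 2.197

LHS = RHS, so the equation holds at this point.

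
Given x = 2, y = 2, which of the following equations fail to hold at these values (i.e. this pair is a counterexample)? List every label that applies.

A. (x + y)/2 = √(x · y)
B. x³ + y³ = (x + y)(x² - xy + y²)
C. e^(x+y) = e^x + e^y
Evaluating each claim at the given values:
A. LHS = 2, RHS = 2 → holds here (LHS = RHS)
B. LHS = 16, RHS = 16 → holds here (LHS = RHS)
C. LHS = e^4 ≈ 54.6, RHS = 2·e^2 ≈ 14.78 → fails here (LHS ≠ RHS)

Answer: C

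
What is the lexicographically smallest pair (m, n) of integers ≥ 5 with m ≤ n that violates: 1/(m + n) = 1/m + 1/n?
(m, n) = (5, 5)

Substituting (5, 5) into the claim:
LHS = 1/(5 + 5) = 1/10
RHS = 1/5 + 1/5 = 2/5

Since LHS ≠ RHS, this pair disproves the claim, and no lexicographically smaller pair (m ≤ n, integers ≥ 5) does.

For instance (7, 11) is also a counterexample (LHS = 1/18, RHS = 18/77), but it's lexicographically larger.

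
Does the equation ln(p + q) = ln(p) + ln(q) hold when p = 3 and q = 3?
Fails

Substituting p = 3, q = 3:

LHS = ln(3 + 3) = ln(6) ≈ 1.792
RHS = ln(3) + ln(3) = 2·ln(3) ≈ 2.197

LHS ≠ RHS, so the equation does not hold at this point.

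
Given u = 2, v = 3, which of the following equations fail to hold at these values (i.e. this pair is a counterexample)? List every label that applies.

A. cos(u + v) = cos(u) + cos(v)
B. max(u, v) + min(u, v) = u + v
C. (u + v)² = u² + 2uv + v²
Evaluating each claim at the given values:
A. LHS = cos(5) ≈ 0.2837, RHS = cos(3) + cos(2) ≈ -1.406 → fails here (LHS ≠ RHS)
B. LHS = 5, RHS = 5 → holds here (LHS = RHS)
C. LHS = 25, RHS = 25 → holds here (LHS = RHS)

Answer: A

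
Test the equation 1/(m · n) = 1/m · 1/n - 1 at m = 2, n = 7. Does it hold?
Fails

Substituting m = 2, n = 7:

LHS = 1/(2 · 7) = 1/14
RHS = 1/2 · 1/7 - 1 = -13/14

LHS ≠ RHS, so the equation does not hold at this point.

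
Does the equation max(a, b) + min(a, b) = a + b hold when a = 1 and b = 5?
Substituting a = 1, b = 5:

LHS = max(1, 5) + min(1, 5) = 6
RHS = 1 + 5 = 6

LHS = RHS, so the equation holds at this point.

Answer: Holds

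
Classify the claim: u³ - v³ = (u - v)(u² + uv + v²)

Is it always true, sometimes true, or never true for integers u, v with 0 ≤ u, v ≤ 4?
The identity holds for every pair in the range. For instance at (u, v) = (0, 4): both sides equal -64.

Answer: Always true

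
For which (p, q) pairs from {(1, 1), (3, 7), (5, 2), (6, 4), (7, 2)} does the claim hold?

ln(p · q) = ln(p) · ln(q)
(1, 1)

Testing each pair:
(1, 1): LHS = 0, RHS = 0 → holds
(3, 7): LHS = ln(21) ≈ 3.045, RHS = ln(3)·ln(7) ≈ 2.138 → fails
(5, 2): LHS = ln(10) ≈ 2.303, RHS = ln(2)·ln(5) ≈ 1.116 → fails
(6, 4): LHS = ln(24) ≈ 3.178, RHS = ln(4)·ln(6) ≈ 2.484 → fails
(7, 2): LHS = ln(14) ≈ 2.639, RHS = ln(2)·ln(7) ≈ 1.349 → fails

1 of 5 pairs satisfies the claim.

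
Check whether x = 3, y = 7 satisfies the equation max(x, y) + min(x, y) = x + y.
Substituting x = 3, y = 7:

LHS = max(3, 7) + min(3, 7) = 10
RHS = 3 + 7 = 10

LHS = RHS, so the equation holds at this point.

Answer: Holds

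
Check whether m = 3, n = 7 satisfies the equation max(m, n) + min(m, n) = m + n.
Holds

Substituting m = 3, n = 7:

LHS = max(3, 7) + min(3, 7) = 10
RHS = 3 + 7 = 10

LHS = RHS, so the equation holds at this point.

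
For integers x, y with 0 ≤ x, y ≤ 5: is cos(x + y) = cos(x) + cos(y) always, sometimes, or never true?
Never true

The claim fails for every pair in the range. For instance at (x, y) = (2, 3): LHS = cos(5) ≈ 0.2837, RHS = cos(3) + cos(2) ≈ -1.406.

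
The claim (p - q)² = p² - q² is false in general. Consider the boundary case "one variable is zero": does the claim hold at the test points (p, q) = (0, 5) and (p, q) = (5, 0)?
Only at (5, 0)

At (0, 5): LHS = 25 ≠ RHS = -25
At (5, 0): LHS = 25, RHS = 25 → equal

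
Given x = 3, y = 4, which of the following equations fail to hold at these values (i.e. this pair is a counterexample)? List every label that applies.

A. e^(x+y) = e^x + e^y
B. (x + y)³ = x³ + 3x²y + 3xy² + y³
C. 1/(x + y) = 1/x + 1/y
A, C

Evaluating each claim at the given values:
A. LHS = e^7 ≈ 1097, RHS = e^3 + e^4 ≈ 74.68 → fails here (LHS ≠ RHS)
B. LHS = 343, RHS = 343 → holds here (LHS = RHS)
C. LHS = 1/7, RHS = 7/12 → fails here (LHS ≠ RHS)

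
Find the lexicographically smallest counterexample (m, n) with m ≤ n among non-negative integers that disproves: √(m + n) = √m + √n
Substituting (1, 1) into the claim:
LHS = √(1 + 1) = √(2) ≈ 1.414
RHS = √1 + √1 = 2

Since LHS ≠ RHS, this pair disproves the claim, and no lexicographically smaller pair (m ≤ n, non-negative integers) does.

For instance (4, 4) is also a counterexample (LHS = 2·√(2) ≈ 2.828, RHS = 4), but it's lexicographically larger.

Answer: (m, n) = (1, 1)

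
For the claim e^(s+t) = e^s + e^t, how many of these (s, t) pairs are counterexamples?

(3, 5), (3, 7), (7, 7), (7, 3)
4

Testing each pair:
(3, 5): LHS = e^8 ≈ 2981, RHS = e^3 + e^5 ≈ 168.5 → counterexample
(3, 7): LHS = e^10 ≈ 22026.5, RHS = e^3 + e^7 ≈ 1117 → counterexample
(7, 7): LHS = e^14 ≈ 1202604.3, RHS = 2·e^7 ≈ 2193 → counterexample
(7, 3): LHS = e^10 ≈ 22026.5, RHS = e^3 + e^7 ≈ 1117 → counterexample

That makes 4 counterexamples.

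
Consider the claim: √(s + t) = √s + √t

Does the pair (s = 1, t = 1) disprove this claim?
Substituting s = 1, t = 1:
LHS = √(1 + 1) = √(2) ≈ 1.414
RHS = √1 + √1 = 2

Since LHS ≠ RHS, this pair disproves the claim.

Answer: Yes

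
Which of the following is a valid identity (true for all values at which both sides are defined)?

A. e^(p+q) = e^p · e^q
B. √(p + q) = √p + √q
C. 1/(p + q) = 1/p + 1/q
A: holds — e.g. at (1, 3), both sides equal e^4 ≈ 54.6.
B: fails at (3, 3) — LHS = √(6) ≈ 2.449, RHS = 2·√(3) ≈ 3.464.
C: fails at (2, 7) — LHS = 1/9, RHS = 9/14.

Answer: A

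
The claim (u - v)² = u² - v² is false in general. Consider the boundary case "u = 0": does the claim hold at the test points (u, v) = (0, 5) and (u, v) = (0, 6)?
At (0, 5): LHS = 25 ≠ RHS = -25
At (0, 6): LHS = 36 ≠ RHS = -36

Answer: No, fails at both test points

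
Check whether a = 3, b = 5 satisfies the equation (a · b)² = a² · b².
Holds

Substituting a = 3, b = 5:

LHS = (3 · 5)² = 225
RHS = 3² · 5² = 225

LHS = RHS, so the equation holds at this point.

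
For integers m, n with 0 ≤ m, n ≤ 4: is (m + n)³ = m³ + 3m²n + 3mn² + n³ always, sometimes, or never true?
Always true

The identity holds for every pair in the range. For instance at (m, n) = (3, 0): both sides equal 27.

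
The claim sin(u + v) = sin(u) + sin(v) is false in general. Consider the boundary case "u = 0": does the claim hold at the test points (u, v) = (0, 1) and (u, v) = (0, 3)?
Yes, holds at both test points

At (0, 1): LHS = sin(1) ≈ 0.8415, RHS = sin(1) ≈ 0.8415 → equal
At (0, 3): LHS = sin(3) ≈ 0.1411, RHS = sin(3) ≈ 0.1411 → equal

So the claim does hold at both of these boundary points, even though it is not an identity.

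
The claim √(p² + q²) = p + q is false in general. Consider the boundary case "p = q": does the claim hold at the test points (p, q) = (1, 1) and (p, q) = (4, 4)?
No, fails at both test points

At (1, 1): LHS = √(2) ≈ 1.414 ≠ RHS = 2
At (4, 4): LHS = 4·√(2) ≈ 5.657 ≠ RHS = 8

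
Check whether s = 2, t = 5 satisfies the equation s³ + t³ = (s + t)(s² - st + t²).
Substituting s = 2, t = 5:

LHS = 2³ + 5³ = 133
RHS = (2 + 5)(2² - 2·5 + 5²) = 133

LHS = RHS, so the equation holds at this point.

Answer: Holds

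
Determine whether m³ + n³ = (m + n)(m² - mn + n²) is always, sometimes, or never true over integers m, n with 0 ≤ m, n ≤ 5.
The identity holds for every pair in the range. For instance at (m, n) = (2, 0): both sides equal 8.

Answer: Always true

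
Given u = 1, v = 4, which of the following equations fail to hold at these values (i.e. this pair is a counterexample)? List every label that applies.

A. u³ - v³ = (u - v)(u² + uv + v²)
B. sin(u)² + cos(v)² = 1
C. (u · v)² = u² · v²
Evaluating each claim at the given values:
A. LHS = -63, RHS = -63 → holds here (LHS = RHS)
B. LHS = cos(4)² + sin(1)² ≈ 1.135, RHS = 1 → fails here (LHS ≠ RHS)
C. LHS = 16, RHS = 16 → holds here (LHS = RHS)

Answer: B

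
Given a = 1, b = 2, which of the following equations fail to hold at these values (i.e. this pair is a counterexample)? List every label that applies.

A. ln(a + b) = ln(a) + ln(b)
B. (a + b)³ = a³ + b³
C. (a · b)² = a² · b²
Evaluating each claim at the given values:
A. LHS = ln(3) ≈ 1.099, RHS = ln(2) ≈ 0.6931 → fails here (LHS ≠ RHS)
B. LHS = 27, RHS = 9 → fails here (LHS ≠ RHS)
C. LHS = 4, RHS = 4 → holds here (LHS = RHS)

Answer: A, B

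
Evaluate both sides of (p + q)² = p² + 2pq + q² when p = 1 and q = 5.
LHS = (1 + 5)² = 36
RHS = 1² + 2·1·5 + 5² = 36

LHS = RHS: the two sides agree.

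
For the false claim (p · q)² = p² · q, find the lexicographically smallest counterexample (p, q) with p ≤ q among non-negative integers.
(p, q) = (1, 2)

At (0, 2): both sides equal 0, so it holds there.
At (0, 5): both sides equal 0, so it holds there.

Substituting (1, 2) into the claim:
LHS = (1 · 2)² = 4
RHS = 1² · 2 = 2

Since LHS ≠ RHS, this pair disproves the claim, and no lexicographically smaller pair (p ≤ q, non-negative integers) does.

For instance (3, 5) is also a counterexample (LHS = 225, RHS = 45), but it's lexicographically larger.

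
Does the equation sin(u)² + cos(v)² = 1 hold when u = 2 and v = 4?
Substituting u = 2, v = 4:

LHS = sin(2)² + cos(4)² ≈ 1.254
RHS = 1

LHS ≠ RHS, so the equation does not hold at this point.

Answer: Fails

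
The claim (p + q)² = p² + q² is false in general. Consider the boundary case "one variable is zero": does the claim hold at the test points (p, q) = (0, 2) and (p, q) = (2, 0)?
Yes, holds at both test points

At (0, 2): LHS = 4, RHS = 4 → equal
At (2, 0): LHS = 4, RHS = 4 → equal

So the claim does hold at both of these boundary points, even though it is not an identity.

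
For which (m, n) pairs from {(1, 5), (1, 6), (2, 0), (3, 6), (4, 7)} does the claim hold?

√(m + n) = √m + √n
(2, 0)

Testing each pair:
(1, 5): LHS = √(6) ≈ 2.449, RHS = 1 + √(5) ≈ 3.236 → fails
(1, 6): LHS = √(7) ≈ 2.646, RHS = 1 + √(6) ≈ 3.449 → fails
(2, 0): LHS = √(2) ≈ 1.414, RHS = √(2) ≈ 1.414 → holds
(3, 6): LHS = 3, RHS = √(3) + √(6) ≈ 4.182 → fails
(4, 7): LHS = √(11) ≈ 3.317, RHS = 2 + √(7) ≈ 4.646 → fails

1 of 5 pairs satisfies the claim.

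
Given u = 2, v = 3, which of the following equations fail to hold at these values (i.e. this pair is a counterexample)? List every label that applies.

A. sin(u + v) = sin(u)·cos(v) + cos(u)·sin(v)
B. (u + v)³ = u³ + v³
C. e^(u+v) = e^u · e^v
Evaluating each claim at the given values:
A. LHS = sin(5) ≈ -0.9589, RHS = sin(2)·cos(3) + sin(3)·cos(2) ≈ -0.9589 → holds here (LHS = RHS)
B. LHS = 125, RHS = 35 → fails here (LHS ≠ RHS)
C. LHS = e^5 ≈ 148.4, RHS = e^5 ≈ 148.4 → holds here (LHS = RHS)

Answer: B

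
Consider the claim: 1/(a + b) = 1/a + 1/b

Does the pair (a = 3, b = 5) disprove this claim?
Substituting a = 3, b = 5:
LHS = 1/(3 + 5) = 1/8
RHS = 1/3 + 1/5 = 8/15

Since LHS ≠ RHS, this pair disproves the claim.

Answer: Yes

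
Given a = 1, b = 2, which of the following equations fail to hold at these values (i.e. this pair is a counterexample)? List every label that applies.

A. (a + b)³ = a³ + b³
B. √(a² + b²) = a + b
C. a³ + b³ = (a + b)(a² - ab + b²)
A, B

Evaluating each claim at the given values:
A. LHS = 27, RHS = 9 → fails here (LHS ≠ RHS)
B. LHS = √(5) ≈ 2.236, RHS = 3 → fails here (LHS ≠ RHS)
C. LHS = 9, RHS = 9 → holds here (LHS = RHS)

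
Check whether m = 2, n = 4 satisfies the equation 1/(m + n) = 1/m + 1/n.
Substituting m = 2, n = 4:

LHS = 1/(2 + 4) = 1/6
RHS = 1/2 + 1/4 = 3/4

LHS ≠ RHS, so the equation does not hold at this point.

Answer: Fails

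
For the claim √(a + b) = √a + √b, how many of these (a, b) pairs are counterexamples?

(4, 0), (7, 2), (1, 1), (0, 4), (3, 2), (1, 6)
4

Testing each pair:
(4, 0): LHS = 2, RHS = 2 → satisfies claim
(7, 2): LHS = 3, RHS = √(2) + √(7) ≈ 4.06 → counterexample
(1, 1): LHS = √(2) ≈ 1.414, RHS = 2 → counterexample
(0, 4): LHS = 2, RHS = 2 → satisfies claim
(3, 2): LHS = √(5) ≈ 2.236, RHS = √(2) + √(3) ≈ 3.146 → counterexample
(1, 6): LHS = √(7) ≈ 2.646, RHS = 1 + √(6) ≈ 3.449 → counterexample

That makes 4 counterexamples.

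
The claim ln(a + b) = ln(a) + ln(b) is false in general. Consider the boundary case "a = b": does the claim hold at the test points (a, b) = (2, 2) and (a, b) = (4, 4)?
At (2, 2): LHS = ln(4) ≈ 1.386, RHS = 2·ln(2) ≈ 1.386 → equal
At (4, 4): LHS = ln(8) ≈ 2.079 ≠ RHS = 2·ln(4) ≈ 2.773

Answer: Only at (2, 2)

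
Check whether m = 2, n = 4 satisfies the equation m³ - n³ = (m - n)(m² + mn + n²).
Holds

Substituting m = 2, n = 4:

LHS = 2³ - 4³ = -56
RHS = (2 - 4)(2² + 2·4 + 4²) = -56

LHS = RHS, so the equation holds at this point.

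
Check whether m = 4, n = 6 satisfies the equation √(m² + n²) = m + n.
Fails

Substituting m = 4, n = 6:

LHS = √(4² + 6²) = 2·√(13) ≈ 7.211
RHS = 4 + 6 = 10

LHS ≠ RHS, so the equation does not hold at this point.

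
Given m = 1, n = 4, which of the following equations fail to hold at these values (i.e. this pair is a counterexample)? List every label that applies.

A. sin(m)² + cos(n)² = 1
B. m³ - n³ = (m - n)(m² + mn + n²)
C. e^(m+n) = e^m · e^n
Evaluating each claim at the given values:
A. LHS = cos(4)² + sin(1)² ≈ 1.135, RHS = 1 → fails here (LHS ≠ RHS)
B. LHS = -63, RHS = -63 → holds here (LHS = RHS)
C. LHS = e^5 ≈ 148.4, RHS = e^5 ≈ 148.4 → holds here (LHS = RHS)

Answer: A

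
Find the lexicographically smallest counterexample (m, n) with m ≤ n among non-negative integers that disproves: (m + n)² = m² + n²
At (0, 6): both sides equal 36, so it holds there.

Substituting (1, 1) into the claim:
LHS = (1 + 1)² = 4
RHS = 1² + 1² = 2

Since LHS ≠ RHS, this pair disproves the claim, and no lexicographically smaller pair (m ≤ n, non-negative integers) does.

For instance (3, 3) is also a counterexample (LHS = 36, RHS = 18), but it's lexicographically larger.

Answer: (m, n) = (1, 1)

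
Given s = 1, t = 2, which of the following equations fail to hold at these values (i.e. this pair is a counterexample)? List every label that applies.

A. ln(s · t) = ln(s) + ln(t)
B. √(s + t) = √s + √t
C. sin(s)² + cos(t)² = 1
Evaluating each claim at the given values:
A. LHS = ln(2) ≈ 0.6931, RHS = ln(2) ≈ 0.6931 → holds here (LHS = RHS)
B. LHS = √(3) ≈ 1.732, RHS = 1 + √(2) ≈ 2.414 → fails here (LHS ≠ RHS)
C. LHS = cos(2)² + sin(1)² ≈ 0.8813, RHS = 1 → fails here (LHS ≠ RHS)

Answer: B, C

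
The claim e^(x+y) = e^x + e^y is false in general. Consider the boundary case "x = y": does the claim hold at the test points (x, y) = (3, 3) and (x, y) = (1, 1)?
At (3, 3): LHS = e^6 ≈ 403.4 ≠ RHS = 2·e^3 ≈ 40.17
At (1, 1): LHS = e^2 ≈ 7.389 ≠ RHS = 2·e ≈ 5.437

Answer: No, fails at both test points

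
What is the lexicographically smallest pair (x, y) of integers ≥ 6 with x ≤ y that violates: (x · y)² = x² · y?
Substituting (6, 6) into the claim:
LHS = (6 · 6)² = 1296
RHS = 6² · 6 = 216

Since LHS ≠ RHS, this pair disproves the claim, and no lexicographically smaller pair (x ≤ y, integers ≥ 6) does.

For instance (7, 12) is also a counterexample (LHS = 7056, RHS = 588), but it's lexicographically larger.

Answer: (x, y) = (6, 6)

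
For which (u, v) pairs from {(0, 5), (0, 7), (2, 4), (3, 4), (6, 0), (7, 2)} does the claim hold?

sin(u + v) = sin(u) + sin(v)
(0, 5), (0, 7), (6, 0)

Testing each pair:
(0, 5): LHS = sin(5) ≈ -0.9589, RHS = sin(5) ≈ -0.9589 → holds
(0, 7): LHS = sin(7) ≈ 0.657, RHS = sin(7) ≈ 0.657 → holds
(2, 4): LHS = sin(6) ≈ -0.2794, RHS = sin(4) + sin(2) ≈ 0.1525 → fails
(3, 4): LHS = sin(7) ≈ 0.657, RHS = sin(4) + sin(3) ≈ -0.6157 → fails
(6, 0): LHS = sin(6) ≈ -0.2794, RHS = sin(6) ≈ -0.2794 → holds
(7, 2): LHS = sin(9) ≈ 0.4121, RHS = sin(7) + sin(2) ≈ 1.566 → fails

3 of 6 pairs satisfy the claim.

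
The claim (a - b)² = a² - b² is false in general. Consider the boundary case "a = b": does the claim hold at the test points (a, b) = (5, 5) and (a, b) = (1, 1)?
At (5, 5): LHS = 0, RHS = 0 → equal
At (1, 1): LHS = 0, RHS = 0 → equal

So the claim does hold at both of these boundary points, even though it is not an identity.

Answer: Yes, holds at both test points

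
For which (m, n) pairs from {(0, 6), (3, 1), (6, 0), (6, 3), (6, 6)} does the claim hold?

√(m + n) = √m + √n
Testing each pair:
(0, 6): LHS = √(6) ≈ 2.449, RHS = √(6) ≈ 2.449 → holds
(3, 1): LHS = 2, RHS = 1 + √(3) ≈ 2.732 → fails
(6, 0): LHS = √(6) ≈ 2.449, RHS = √(6) ≈ 2.449 → holds
(6, 3): LHS = 3, RHS = √(3) + √(6) ≈ 4.182 → fails
(6, 6): LHS = 2·√(3) ≈ 3.464, RHS = 2·√(6) ≈ 4.899 → fails

2 of 5 pairs satisfy the claim.

Answer: (0, 6), (6, 0)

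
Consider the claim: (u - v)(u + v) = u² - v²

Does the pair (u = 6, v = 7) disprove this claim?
No

Substituting u = 6, v = 7:
LHS = (6 - 7)(6 + 7) = -13
RHS = 6² - 7² = -13

The sides agree, so this pair does not disprove the claim.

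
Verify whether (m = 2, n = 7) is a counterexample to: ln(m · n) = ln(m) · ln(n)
Substituting m = 2, n = 7:
LHS = ln(2 · 7) = ln(14) ≈ 2.639
RHS = ln(2) · ln(7) ≈ 1.349

Since LHS ≠ RHS, this pair disproves the claim.

Answer: Yes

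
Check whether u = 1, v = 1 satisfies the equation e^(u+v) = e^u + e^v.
Fails

Substituting u = 1, v = 1:

LHS = e^(1+1) = e^2 ≈ 7.389
RHS = e^1 + e^1 = 2·e ≈ 5.437

LHS ≠ RHS, so the equation does not hold at this point.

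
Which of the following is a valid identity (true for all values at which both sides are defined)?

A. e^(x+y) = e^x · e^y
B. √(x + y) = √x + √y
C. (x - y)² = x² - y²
A

A: holds — e.g. at (1, 3), both sides equal e^4 ≈ 54.6.
B: fails at (5, 5) — LHS = √(10) ≈ 3.162, RHS = 2·√(5) ≈ 4.472.
C: fails at (2, 7) — LHS = 25, RHS = -45.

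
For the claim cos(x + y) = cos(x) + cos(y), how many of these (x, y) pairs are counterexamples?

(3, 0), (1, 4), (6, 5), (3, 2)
Testing each pair:
(3, 0): LHS = cos(3) ≈ -0.99, RHS = cos(3) + 1 ≈ 0.01001 → counterexample
(1, 4): LHS = cos(5) ≈ 0.2837, RHS = cos(4) + cos(1) ≈ -0.1133 → counterexample
(6, 5): LHS = cos(11) ≈ 0.004426, RHS = cos(5) + cos(6) ≈ 1.244 → counterexample
(3, 2): LHS = cos(5) ≈ 0.2837, RHS = cos(3) + cos(2) ≈ -1.406 → counterexample

That makes 4 counterexamples.

Answer: 4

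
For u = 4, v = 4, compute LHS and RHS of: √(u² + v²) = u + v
LHS = √(4² + 4²) = 4·√(2) ≈ 5.657
RHS = 4 + 4 = 8

LHS ≠ RHS (they differ by about 2.343), so the equation does not hold here.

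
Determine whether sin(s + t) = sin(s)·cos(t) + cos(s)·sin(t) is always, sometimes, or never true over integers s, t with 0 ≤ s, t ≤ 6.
Always true

The identity holds for every pair in the range. For instance at (s, t) = (4, 3): both sides equal sin(7) ≈ 0.657.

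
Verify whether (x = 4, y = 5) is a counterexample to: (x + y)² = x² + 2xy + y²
Substituting x = 4, y = 5:
LHS = (4 + 5)² = 81
RHS = 4² + 2·4·5 + 5² = 81

The sides agree, so this pair does not disprove the claim.

Answer: No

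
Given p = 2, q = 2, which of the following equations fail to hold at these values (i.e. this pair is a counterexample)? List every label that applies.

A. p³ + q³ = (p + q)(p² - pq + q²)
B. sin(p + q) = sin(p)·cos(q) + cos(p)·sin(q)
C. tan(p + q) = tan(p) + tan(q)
C

Evaluating each claim at the given values:
A. LHS = 16, RHS = 16 → holds here (LHS = RHS)
B. LHS = sin(4) ≈ -0.7568, RHS = 2·sin(2)·cos(2) ≈ -0.7568 → holds here (LHS = RHS)
C. LHS = tan(4) ≈ 1.158, RHS = 2·tan(2) ≈ -4.37 → fails here (LHS ≠ RHS)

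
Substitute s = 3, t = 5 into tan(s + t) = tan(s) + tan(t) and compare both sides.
LHS = tan(3 + 5) = tan(8) ≈ -6.8
RHS = tan(3) + tan(5) ≈ -3.523

LHS ≠ RHS (they differ by about 3.277), so the equation does not hold here.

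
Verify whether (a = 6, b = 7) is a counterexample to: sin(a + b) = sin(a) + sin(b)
Yes

Substituting a = 6, b = 7:
LHS = sin(6 + 7) = sin(13) ≈ 0.4202
RHS = sin(6) + sin(7) ≈ 0.3776

Since LHS ≠ RHS, this pair disproves the claim.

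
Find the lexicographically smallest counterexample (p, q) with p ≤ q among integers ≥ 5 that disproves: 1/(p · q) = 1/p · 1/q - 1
Substituting (5, 5) into the claim:
LHS = 1/(5 · 5) = 1/25
RHS = 1/5 · 1/5 - 1 = -24/25

Since LHS ≠ RHS, this pair disproves the claim, and no lexicographically smaller pair (p ≤ q, integers ≥ 5) does.

For instance (8, 9) is also a counterexample (LHS = 1/72, RHS = -71/72), but it's lexicographically larger.

Answer: (p, q) = (5, 5)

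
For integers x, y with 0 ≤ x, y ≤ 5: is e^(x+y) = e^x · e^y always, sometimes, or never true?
Always true

The identity holds for every pair in the range. For instance at (x, y) = (2, 5): both sides equal e^7 ≈ 1097.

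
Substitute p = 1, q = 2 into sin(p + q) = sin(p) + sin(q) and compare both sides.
LHS = sin(1 + 2) = sin(3) ≈ 0.1411
RHS = sin(1) + sin(2) ≈ 1.751

LHS ≠ RHS (they differ by about 1.61), so the equation does not hold here.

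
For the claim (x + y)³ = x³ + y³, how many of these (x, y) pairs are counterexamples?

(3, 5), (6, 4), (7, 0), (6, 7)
Testing each pair:
(3, 5): LHS = 512, RHS = 152 → counterexample
(6, 4): LHS = 1000, RHS = 280 → counterexample
(7, 0): LHS = 343, RHS = 343 → satisfies claim
(6, 7): LHS = 2197, RHS = 559 → counterexample

That makes 3 counterexamples.

Answer: 3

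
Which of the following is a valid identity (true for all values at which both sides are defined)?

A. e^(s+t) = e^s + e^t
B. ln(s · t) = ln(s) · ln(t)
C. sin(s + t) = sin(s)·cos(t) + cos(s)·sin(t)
C

A: fails at (1, 5) — LHS = e^6 ≈ 403.4, RHS = e + e^5 ≈ 151.1.
B: fails at (4, 6) — LHS = ln(24) ≈ 3.178, RHS = ln(4)·ln(6) ≈ 2.484.
C: holds — e.g. at (2, 2), both sides equal sin(4) ≈ -0.7568.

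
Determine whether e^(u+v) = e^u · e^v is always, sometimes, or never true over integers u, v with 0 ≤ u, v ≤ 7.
The identity holds for every pair in the range. For instance at (u, v) = (5, 6): both sides equal e^11 ≈ 59874.1.

Answer: Always true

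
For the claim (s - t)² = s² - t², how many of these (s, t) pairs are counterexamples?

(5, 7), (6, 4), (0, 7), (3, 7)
Testing each pair:
(5, 7): LHS = 4, RHS = -24 → counterexample
(6, 4): LHS = 4, RHS = 20 → counterexample
(0, 7): LHS = 49, RHS = -49 → counterexample
(3, 7): LHS = 16, RHS = -40 → counterexample

That makes 4 counterexamples.

Answer: 4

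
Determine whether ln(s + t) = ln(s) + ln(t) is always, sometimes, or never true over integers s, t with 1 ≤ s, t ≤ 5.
It holds at (s, t) = (2, 2) (both sides equal ln(4) ≈ 1.386), but fails at (s, t) = (3, 2) (LHS = ln(5) ≈ 1.609, RHS = ln(2) + ln(3) ≈ 1.792).

Answer: Sometimes true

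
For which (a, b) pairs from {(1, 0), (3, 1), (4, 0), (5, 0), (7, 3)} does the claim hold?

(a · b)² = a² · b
Testing each pair:
(1, 0): LHS = 0, RHS = 0 → holds
(3, 1): LHS = 9, RHS = 9 → holds
(4, 0): LHS = 0, RHS = 0 → holds
(5, 0): LHS = 0, RHS = 0 → holds
(7, 3): LHS = 441, RHS = 147 → fails

4 of 5 pairs satisfy the claim.

Answer: (1, 0), (3, 1), (4, 0), (5, 0)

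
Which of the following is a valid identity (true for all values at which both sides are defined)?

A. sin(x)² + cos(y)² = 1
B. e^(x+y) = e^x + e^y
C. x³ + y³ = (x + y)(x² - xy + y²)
C

A: fails at (2, 5) — LHS = cos(5)² + sin(2)² ≈ 0.9073, RHS = 1.
B: fails at (2, 7) — LHS = e^9 ≈ 8103, RHS = e^2 + e^7 ≈ 1104.
C: holds — e.g. at (2, 3), both sides equal 35.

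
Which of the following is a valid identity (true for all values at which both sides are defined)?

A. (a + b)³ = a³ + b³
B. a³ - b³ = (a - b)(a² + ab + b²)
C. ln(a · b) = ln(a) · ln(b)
B

A: fails at (4, 6) — LHS = 1000, RHS = 280.
B: holds — e.g. at (2, 4), both sides equal -56.
C: fails at (2, 3) — LHS = ln(6) ≈ 1.792, RHS = ln(2)·ln(3) ≈ 0.7615.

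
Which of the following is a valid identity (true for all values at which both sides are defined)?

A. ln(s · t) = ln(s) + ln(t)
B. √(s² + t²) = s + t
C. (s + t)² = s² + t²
A

A: holds — e.g. at (3, 4), both sides equal ln(12) ≈ 2.485.
B: fails at (1, 2) — LHS = √(5) ≈ 2.236, RHS = 3.
C: fails at (3, 4) — LHS = 49, RHS = 25.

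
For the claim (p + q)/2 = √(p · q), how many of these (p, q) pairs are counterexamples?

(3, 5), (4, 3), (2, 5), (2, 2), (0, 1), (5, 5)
4

Testing each pair:
(3, 5): LHS = 4, RHS = √(15) ≈ 3.873 → counterexample
(4, 3): LHS = 7/2, RHS = 2·√(3) ≈ 3.464 → counterexample
(2, 5): LHS = 7/2, RHS = √(10) ≈ 3.162 → counterexample
(2, 2): LHS = 2, RHS = 2 → satisfies claim
(0, 1): LHS = 1/2, RHS = 0 → counterexample
(5, 5): LHS = 5, RHS = 5 → satisfies claim

That makes 4 counterexamples.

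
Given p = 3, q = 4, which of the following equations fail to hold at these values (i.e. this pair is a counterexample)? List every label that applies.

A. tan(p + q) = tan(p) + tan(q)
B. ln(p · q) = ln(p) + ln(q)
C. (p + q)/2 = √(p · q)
Evaluating each claim at the given values:
A. LHS = tan(7) ≈ 0.8714, RHS = tan(3) + tan(4) ≈ 1.015 → fails here (LHS ≠ RHS)
B. LHS = ln(12) ≈ 2.485, RHS = ln(3) + ln(4) ≈ 2.485 → holds here (LHS = RHS)
C. LHS = 7/2, RHS = 2·√(3) ≈ 3.464 → fails here (LHS ≠ RHS)

Answer: A, C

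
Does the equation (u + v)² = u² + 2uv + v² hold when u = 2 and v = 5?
Substituting u = 2, v = 5:

LHS = (2 + 5)² = 49
RHS = 2² + 2·2·5 + 5² = 49

LHS = RHS, so the equation holds at this point.

Answer: Holds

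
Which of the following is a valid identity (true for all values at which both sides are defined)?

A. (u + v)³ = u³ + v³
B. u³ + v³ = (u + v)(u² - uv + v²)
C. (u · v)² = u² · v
B

A: fails at (5, 8) — LHS = 2197, RHS = 637.
B: holds — e.g. at (4, 5), both sides equal 189.
C: fails at (1, 4) — LHS = 16, RHS = 4.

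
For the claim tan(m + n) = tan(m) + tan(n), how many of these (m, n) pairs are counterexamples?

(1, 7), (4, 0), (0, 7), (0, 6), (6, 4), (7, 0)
2

Testing each pair:
(1, 7): LHS = tan(8) ≈ -6.8, RHS = tan(7) + tan(1) ≈ 2.429 → counterexample
(4, 0): LHS = tan(4) ≈ 1.158, RHS = tan(4) ≈ 1.158 → satisfies claim
(0, 7): LHS = tan(7) ≈ 0.8714, RHS = tan(7) ≈ 0.8714 → satisfies claim
(0, 6): LHS = tan(6) ≈ -0.291, RHS = tan(6) ≈ -0.291 → satisfies claim
(6, 4): LHS = tan(10) ≈ 0.6484, RHS = tan(6) + tan(4) ≈ 0.8668 → counterexample
(7, 0): LHS = tan(7) ≈ 0.8714, RHS = tan(7) ≈ 0.8714 → satisfies claim

That makes 2 counterexamples.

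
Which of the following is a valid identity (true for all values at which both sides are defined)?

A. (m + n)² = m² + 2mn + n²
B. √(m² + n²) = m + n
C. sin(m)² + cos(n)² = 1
A

A: holds — e.g. at (2, 2), both sides equal 16.
B: fails at (3, 4) — LHS = 5, RHS = 7.
C: fails at (6, 7) — LHS = sin(6)² + cos(7)² ≈ 0.6464, RHS = 1.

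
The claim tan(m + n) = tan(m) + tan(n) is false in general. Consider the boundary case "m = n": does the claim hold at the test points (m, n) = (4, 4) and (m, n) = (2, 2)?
No, fails at both test points

At (4, 4): LHS = tan(8) ≈ -6.8 ≠ RHS = 2·tan(4) ≈ 2.316
At (2, 2): LHS = tan(4) ≈ 1.158 ≠ RHS = 2·tan(2) ≈ -4.37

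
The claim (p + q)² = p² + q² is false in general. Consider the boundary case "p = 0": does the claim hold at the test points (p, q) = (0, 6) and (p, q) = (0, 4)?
Yes, holds at both test points

At (0, 6): LHS = 36, RHS = 36 → equal
At (0, 4): LHS = 16, RHS = 16 → equal

So the claim does hold at both of these boundary points, even though it is not an identity.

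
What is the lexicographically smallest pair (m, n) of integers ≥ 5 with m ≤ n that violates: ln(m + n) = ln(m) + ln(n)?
(m, n) = (5, 5)

Substituting (5, 5) into the claim:
LHS = ln(5 + 5) = ln(10) ≈ 2.303
RHS = ln(5) + ln(5) = 2·ln(5) ≈ 3.219

Since LHS ≠ RHS, this pair disproves the claim, and no lexicographically smaller pair (m ≤ n, integers ≥ 5) does.

For instance (10, 10) is also a counterexample (LHS = ln(20) ≈ 2.996, RHS = 2·ln(10) ≈ 4.605), but it's lexicographically larger.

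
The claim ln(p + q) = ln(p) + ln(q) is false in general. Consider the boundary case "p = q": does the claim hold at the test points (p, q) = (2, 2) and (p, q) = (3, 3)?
At (2, 2): LHS = ln(4) ≈ 1.386, RHS = 2·ln(2) ≈ 1.386 → equal
At (3, 3): LHS = ln(6) ≈ 1.792 ≠ RHS = 2·ln(3) ≈ 2.197

Answer: Only at (2, 2)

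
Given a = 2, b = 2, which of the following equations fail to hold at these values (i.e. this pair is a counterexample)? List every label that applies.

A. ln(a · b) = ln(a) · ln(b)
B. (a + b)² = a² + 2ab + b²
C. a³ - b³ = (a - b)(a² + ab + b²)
A

Evaluating each claim at the given values:
A. LHS = ln(4) ≈ 1.386, RHS = ln(2)² ≈ 0.4805 → fails here (LHS ≠ RHS)
B. LHS = 16, RHS = 16 → holds here (LHS = RHS)
C. LHS = 0, RHS = 0 → holds here (LHS = RHS)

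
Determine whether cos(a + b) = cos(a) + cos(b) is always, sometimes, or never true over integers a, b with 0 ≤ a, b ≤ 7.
Never true

The claim fails for every pair in the range. For instance at (a, b) = (4, 2): LHS = cos(6) ≈ 0.9602, RHS = cos(4) + cos(2) ≈ -1.07.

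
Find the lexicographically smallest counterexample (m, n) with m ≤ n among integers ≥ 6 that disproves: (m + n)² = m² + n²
(m, n) = (6, 6)

Substituting (6, 6) into the claim:
LHS = (6 + 6)² = 144
RHS = 6² + 6² = 72

Since LHS ≠ RHS, this pair disproves the claim, and no lexicographically smaller pair (m ≤ n, integers ≥ 6) does.

For instance (10, 10) is also a counterexample (LHS = 400, RHS = 200), but it's lexicographically larger.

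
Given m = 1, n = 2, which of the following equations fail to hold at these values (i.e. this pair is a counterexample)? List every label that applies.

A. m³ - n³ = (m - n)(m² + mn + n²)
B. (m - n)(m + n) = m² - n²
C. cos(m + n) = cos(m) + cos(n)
Evaluating each claim at the given values:
A. LHS = -7, RHS = -7 → holds here (LHS = RHS)
B. LHS = -3, RHS = -3 → holds here (LHS = RHS)
C. LHS = cos(3) ≈ -0.99, RHS = cos(2) + cos(1) ≈ 0.1242 → fails here (LHS ≠ RHS)

Answer: C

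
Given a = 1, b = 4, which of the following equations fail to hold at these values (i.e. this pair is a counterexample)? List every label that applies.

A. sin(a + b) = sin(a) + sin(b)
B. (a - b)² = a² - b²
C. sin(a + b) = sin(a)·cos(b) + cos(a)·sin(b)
Evaluating each claim at the given values:
A. LHS = sin(5) ≈ -0.9589, RHS = sin(4) + sin(1) ≈ 0.08467 → fails here (LHS ≠ RHS)
B. LHS = 9, RHS = -15 → fails here (LHS ≠ RHS)
C. LHS = sin(5) ≈ -0.9589, RHS = sin(1)·cos(4) + sin(4)·cos(1) ≈ -0.9589 → holds here (LHS = RHS)

Answer: A, B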